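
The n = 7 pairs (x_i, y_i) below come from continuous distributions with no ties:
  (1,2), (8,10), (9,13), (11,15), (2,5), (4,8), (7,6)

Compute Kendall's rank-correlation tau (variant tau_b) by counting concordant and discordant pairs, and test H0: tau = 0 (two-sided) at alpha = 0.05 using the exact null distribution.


Step 1: Enumerate the 21 unordered pairs (i,j) with i<j and classify each by sign(x_j-x_i) * sign(y_j-y_i).
  (1,2):dx=+7,dy=+8->C; (1,3):dx=+8,dy=+11->C; (1,4):dx=+10,dy=+13->C; (1,5):dx=+1,dy=+3->C
  (1,6):dx=+3,dy=+6->C; (1,7):dx=+6,dy=+4->C; (2,3):dx=+1,dy=+3->C; (2,4):dx=+3,dy=+5->C
  (2,5):dx=-6,dy=-5->C; (2,6):dx=-4,dy=-2->C; (2,7):dx=-1,dy=-4->C; (3,4):dx=+2,dy=+2->C
  (3,5):dx=-7,dy=-8->C; (3,6):dx=-5,dy=-5->C; (3,7):dx=-2,dy=-7->C; (4,5):dx=-9,dy=-10->C
  (4,6):dx=-7,dy=-7->C; (4,7):dx=-4,dy=-9->C; (5,6):dx=+2,dy=+3->C; (5,7):dx=+5,dy=+1->C
  (6,7):dx=+3,dy=-2->D
Step 2: C = 20, D = 1, total pairs = 21.
Step 3: tau = (C - D)/(n(n-1)/2) = (20 - 1)/21 = 0.904762.
Step 4: Exact two-sided p-value (enumerate n! = 5040 permutations of y under H0): p = 0.002778.
Step 5: alpha = 0.05. reject H0.

tau_b = 0.9048 (C=20, D=1), p = 0.002778, reject H0.


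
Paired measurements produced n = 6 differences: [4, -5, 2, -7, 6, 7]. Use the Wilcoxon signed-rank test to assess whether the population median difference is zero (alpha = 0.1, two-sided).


Step 1: Drop any zero differences (none here) and take |d_i|.
|d| = [4, 5, 2, 7, 6, 7]
Step 2: Midrank |d_i| (ties get averaged ranks).
ranks: |4|->2, |5|->3, |2|->1, |7|->5.5, |6|->4, |7|->5.5
Step 3: Attach original signs; sum ranks with positive sign and with negative sign.
W+ = 2 + 1 + 4 + 5.5 = 12.5
W- = 3 + 5.5 = 8.5
(Check: W+ + W- = 21 should equal n(n+1)/2 = 21.)
Step 4: Test statistic W = min(W+, W-) = 8.5.
Step 5: Ties in |d|, so use the tie-corrected normal approximation.
        E[W] = n(n+1)/4 = 6*7/4 = 10.5.
        Tie groups: |d|=7 (t=2); sum(t^3 - t) = 6.
        Var[W] = n(n+1)(2n+1)/24 - sum(t^3-t)/48 = 546/24 - 6/48 = 22.625.
        z = (W - E[W]) / sqrt(Var[W]) = (8.5 - 10.5) / 4.7566 = -0.4205.
        Two-sided p = 2*Phi(z) = 0.674142.
Step 6: alpha = 0.1. fail to reject H0.

W+ = 12.5, W- = 8.5, W = min = 8.5, p = 0.674142, fail to reject H0.


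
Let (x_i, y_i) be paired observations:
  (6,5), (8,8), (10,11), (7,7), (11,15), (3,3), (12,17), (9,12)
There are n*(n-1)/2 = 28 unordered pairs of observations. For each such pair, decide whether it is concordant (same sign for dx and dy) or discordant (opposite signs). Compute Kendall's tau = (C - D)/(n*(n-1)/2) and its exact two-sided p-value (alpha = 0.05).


Step 1: Enumerate the 28 unordered pairs (i,j) with i<j and classify each by sign(x_j-x_i) * sign(y_j-y_i).
  (1,2):dx=+2,dy=+3->C; (1,3):dx=+4,dy=+6->C; (1,4):dx=+1,dy=+2->C; (1,5):dx=+5,dy=+10->C
  (1,6):dx=-3,dy=-2->C; (1,7):dx=+6,dy=+12->C; (1,8):dx=+3,dy=+7->C; (2,3):dx=+2,dy=+3->C
  (2,4):dx=-1,dy=-1->C; (2,5):dx=+3,dy=+7->C; (2,6):dx=-5,dy=-5->C; (2,7):dx=+4,dy=+9->C
  (2,8):dx=+1,dy=+4->C; (3,4):dx=-3,dy=-4->C; (3,5):dx=+1,dy=+4->C; (3,6):dx=-7,dy=-8->C
  (3,7):dx=+2,dy=+6->C; (3,8):dx=-1,dy=+1->D; (4,5):dx=+4,dy=+8->C; (4,6):dx=-4,dy=-4->C
  (4,7):dx=+5,dy=+10->C; (4,8):dx=+2,dy=+5->C; (5,6):dx=-8,dy=-12->C; (5,7):dx=+1,dy=+2->C
  (5,8):dx=-2,dy=-3->C; (6,7):dx=+9,dy=+14->C; (6,8):dx=+6,dy=+9->C; (7,8):dx=-3,dy=-5->C
Step 2: C = 27, D = 1, total pairs = 28.
Step 3: tau = (C - D)/(n(n-1)/2) = (27 - 1)/28 = 0.928571.
Step 4: Exact two-sided p-value (enumerate n! = 40320 permutations of y under H0): p = 0.000397.
Step 5: alpha = 0.05. reject H0.

tau_b = 0.9286 (C=27, D=1), p = 0.000397, reject H0.


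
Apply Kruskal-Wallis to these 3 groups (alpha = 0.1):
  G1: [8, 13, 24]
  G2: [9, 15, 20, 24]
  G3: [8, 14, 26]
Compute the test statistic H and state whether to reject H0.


Step 1: Combine all N = 10 observations and assign midranks.
sorted (value, group, rank): (8,G1,1.5), (8,G3,1.5), (9,G2,3), (13,G1,4), (14,G3,5), (15,G2,6), (20,G2,7), (24,G1,8.5), (24,G2,8.5), (26,G3,10)
Step 2: Sum ranks within each group.
R_1 = 14 (n_1 = 3)
R_2 = 24.5 (n_2 = 4)
R_3 = 16.5 (n_3 = 3)
Step 3: H = 12/(N(N+1)) * sum(R_i^2/n_i) - 3(N+1)
     = 12/(10*11) * (14^2/3 + 24.5^2/4 + 16.5^2/3) - 3*11
     = 0.109091 * 306.146 - 33
     = 0.397727.
Step 4: Ties present; correction factor C = 1 - 12/(10^3 - 10) = 0.987879. Corrected H = 0.397727 / 0.987879 = 0.402607.
Step 5: Under H0, H ~ chi^2(2); p-value = 0.817664.
Step 6: alpha = 0.1. fail to reject H0.

H = 0.4026, df = 2, p = 0.817664, fail to reject H0.


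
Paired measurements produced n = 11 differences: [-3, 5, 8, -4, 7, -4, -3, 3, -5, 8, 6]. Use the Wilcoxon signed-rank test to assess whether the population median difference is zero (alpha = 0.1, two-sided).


Step 1: Drop any zero differences (none here) and take |d_i|.
|d| = [3, 5, 8, 4, 7, 4, 3, 3, 5, 8, 6]
Step 2: Midrank |d_i| (ties get averaged ranks).
ranks: |3|->2, |5|->6.5, |8|->10.5, |4|->4.5, |7|->9, |4|->4.5, |3|->2, |3|->2, |5|->6.5, |8|->10.5, |6|->8
Step 3: Attach original signs; sum ranks with positive sign and with negative sign.
W+ = 6.5 + 10.5 + 9 + 2 + 10.5 + 8 = 46.5
W- = 2 + 4.5 + 4.5 + 2 + 6.5 = 19.5
(Check: W+ + W- = 66 should equal n(n+1)/2 = 66.)
Step 4: Test statistic W = min(W+, W-) = 19.5.
Step 5: Ties in |d|, so use the tie-corrected normal approximation.
        E[W] = n(n+1)/4 = 11*12/4 = 33.
        Tie groups: |d|=3 (t=3), |d|=4 (t=2), |d|=5 (t=2), |d|=8 (t=2); sum(t^3 - t) = 42.
        Var[W] = n(n+1)(2n+1)/24 - sum(t^3-t)/48 = 3036/24 - 42/48 = 125.625.
        z = (W - E[W]) / sqrt(Var[W]) = (19.5 - 33) / 11.2083 = -1.2045.
        Two-sided p = 2*Phi(z) = 0.228408.
Step 6: alpha = 0.1. fail to reject H0.

W+ = 46.5, W- = 19.5, W = min = 19.5, p = 0.228408, fail to reject H0.


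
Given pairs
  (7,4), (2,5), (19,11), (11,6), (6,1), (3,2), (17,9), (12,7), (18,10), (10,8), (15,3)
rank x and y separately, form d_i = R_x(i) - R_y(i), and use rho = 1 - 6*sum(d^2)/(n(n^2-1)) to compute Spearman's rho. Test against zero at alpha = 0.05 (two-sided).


Step 1: Rank x and y separately (midranks; no ties here).
rank(x): 7->4, 2->1, 19->11, 11->6, 6->3, 3->2, 17->9, 12->7, 18->10, 10->5, 15->8
rank(y): 4->4, 5->5, 11->11, 6->6, 1->1, 2->2, 9->9, 7->7, 10->10, 8->8, 3->3
Step 2: d_i = R_x(i) - R_y(i); compute d_i^2.
  (4-4)^2=0, (1-5)^2=16, (11-11)^2=0, (6-6)^2=0, (3-1)^2=4, (2-2)^2=0, (9-9)^2=0, (7-7)^2=0, (10-10)^2=0, (5-8)^2=9, (8-3)^2=25
sum(d^2) = 54.
Step 3: rho = 1 - 6*54 / (11*(11^2 - 1)) = 1 - 324/1320 = 0.754545.
Step 4: Under H0, t = rho * sqrt((n-2)/(1-rho^2)) = 3.4494 ~ t(9).
Step 5: Two-sided p-value from the t-distribution with 9 df = 0.007282.
Step 6: alpha = 0.05. reject H0.

rho = 0.7545, p = 0.007282, reject H0 at alpha = 0.05.


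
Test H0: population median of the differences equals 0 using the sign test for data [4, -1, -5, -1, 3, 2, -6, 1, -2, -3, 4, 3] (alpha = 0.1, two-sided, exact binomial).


Step 1: Discard zero differences. Original n = 12; n_eff = number of nonzero differences = 12.
Nonzero differences (with sign): +4, -1, -5, -1, +3, +2, -6, +1, -2, -3, +4, +3
Step 2: Count signs: positive = 6, negative = 6.
Step 3: Under H0: P(positive) = 0.5, so the number of positives S ~ Bin(12, 0.5).
Step 4: Two-sided exact p-value = sum of Bin(12,0.5) probabilities at or below the observed probability = 1.000000.
Step 5: alpha = 0.1. fail to reject H0.

n_eff = 12, pos = 6, neg = 6, p = 1.000000, fail to reject H0.


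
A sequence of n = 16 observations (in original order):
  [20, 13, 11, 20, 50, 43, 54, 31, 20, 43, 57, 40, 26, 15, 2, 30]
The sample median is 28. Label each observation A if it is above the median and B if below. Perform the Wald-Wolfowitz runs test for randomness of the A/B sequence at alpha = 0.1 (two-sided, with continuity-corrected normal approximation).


Step 1: Compute median = 28; label A = above, B = below.
Labels in order: BBBBAAAABAAABBBA  (n_A = 8, n_B = 8)
Step 2: Count runs R = 6.
Step 3: Under H0 (random ordering), E[R] = 2*n_A*n_B/(n_A+n_B) + 1 = 2*8*8/16 + 1 = 9.0000.
        Var[R] = 2*n_A*n_B*(2*n_A*n_B - n_A - n_B) / ((n_A+n_B)^2 * (n_A+n_B-1)) = 14336/3840 = 3.7333.
        SD[R] = 1.9322.
Step 4: Continuity-corrected z = (R + 0.5 - E[R]) / SD[R] = (6 + 0.5 - 9.0000) / 1.9322 = -1.2939.
Step 5: Two-sided p-value via normal approximation = 2*(1 - Phi(|z|)) = 0.195709.
Step 6: alpha = 0.1. fail to reject H0.

R = 6, z = -1.2939, p = 0.195709, fail to reject H0.


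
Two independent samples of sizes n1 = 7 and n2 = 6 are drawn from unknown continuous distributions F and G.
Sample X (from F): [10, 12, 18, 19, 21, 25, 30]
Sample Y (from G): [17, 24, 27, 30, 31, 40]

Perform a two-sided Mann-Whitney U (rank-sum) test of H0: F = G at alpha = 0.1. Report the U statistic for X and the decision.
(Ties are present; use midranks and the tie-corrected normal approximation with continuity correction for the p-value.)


Step 1: Combine and sort all 13 observations; assign midranks.
sorted (value, group): (10,X), (12,X), (17,Y), (18,X), (19,X), (21,X), (24,Y), (25,X), (27,Y), (30,X), (30,Y), (31,Y), (40,Y)
ranks: 10->1, 12->2, 17->3, 18->4, 19->5, 21->6, 24->7, 25->8, 27->9, 30->10.5, 30->10.5, 31->12, 40->13
Step 2: Rank sum for X: R1 = 1 + 2 + 4 + 5 + 6 + 8 + 10.5 = 36.5.
Step 3: U_X = R1 - n1(n1+1)/2 = 36.5 - 7*8/2 = 36.5 - 28 = 8.5.
       U_Y = n1*n2 - U_X = 42 - 8.5 = 33.5.
Step 4: Ties are present, so use the tie-corrected normal approximation (with continuity correction) for the p-value.
Step 5: p-value = 0.086044; compare to alpha = 0.1. reject H0.

U_X = 8.5, p = 0.086044, reject H0 at alpha = 0.1.


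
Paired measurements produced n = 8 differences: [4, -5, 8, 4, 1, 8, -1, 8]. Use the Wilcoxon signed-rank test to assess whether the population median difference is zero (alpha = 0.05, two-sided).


Step 1: Drop any zero differences (none here) and take |d_i|.
|d| = [4, 5, 8, 4, 1, 8, 1, 8]
Step 2: Midrank |d_i| (ties get averaged ranks).
ranks: |4|->3.5, |5|->5, |8|->7, |4|->3.5, |1|->1.5, |8|->7, |1|->1.5, |8|->7
Step 3: Attach original signs; sum ranks with positive sign and with negative sign.
W+ = 3.5 + 7 + 3.5 + 1.5 + 7 + 7 = 29.5
W- = 5 + 1.5 = 6.5
(Check: W+ + W- = 36 should equal n(n+1)/2 = 36.)
Step 4: Test statistic W = min(W+, W-) = 6.5.
Step 5: Ties in |d|, so use the tie-corrected normal approximation.
        E[W] = n(n+1)/4 = 8*9/4 = 18.
        Tie groups: |d|=1 (t=2), |d|=4 (t=2), |d|=8 (t=3); sum(t^3 - t) = 36.
        Var[W] = n(n+1)(2n+1)/24 - sum(t^3-t)/48 = 1224/24 - 36/48 = 50.25.
        z = (W - E[W]) / sqrt(Var[W]) = (6.5 - 18) / 7.0887 = -1.6223.
        Two-sided p = 2*Phi(z) = 0.104740.
Step 6: alpha = 0.05. fail to reject H0.

W+ = 29.5, W- = 6.5, W = min = 6.5, p = 0.104740, fail to reject H0.


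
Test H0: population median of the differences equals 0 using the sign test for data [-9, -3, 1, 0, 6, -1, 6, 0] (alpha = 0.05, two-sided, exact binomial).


Step 1: Discard zero differences. Original n = 8; n_eff = number of nonzero differences = 6.
Nonzero differences (with sign): -9, -3, +1, +6, -1, +6
Step 2: Count signs: positive = 3, negative = 3.
Step 3: Under H0: P(positive) = 0.5, so the number of positives S ~ Bin(6, 0.5).
Step 4: Two-sided exact p-value = sum of Bin(6,0.5) probabilities at or below the observed probability = 1.000000.
Step 5: alpha = 0.05. fail to reject H0.

n_eff = 6, pos = 3, neg = 3, p = 1.000000, fail to reject H0.


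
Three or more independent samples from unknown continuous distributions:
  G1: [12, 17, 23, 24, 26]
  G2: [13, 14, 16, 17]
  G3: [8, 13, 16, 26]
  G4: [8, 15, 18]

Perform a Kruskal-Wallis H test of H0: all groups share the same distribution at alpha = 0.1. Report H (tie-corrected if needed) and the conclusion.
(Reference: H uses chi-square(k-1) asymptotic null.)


Step 1: Combine all N = 16 observations and assign midranks.
sorted (value, group, rank): (8,G3,1.5), (8,G4,1.5), (12,G1,3), (13,G2,4.5), (13,G3,4.5), (14,G2,6), (15,G4,7), (16,G2,8.5), (16,G3,8.5), (17,G1,10.5), (17,G2,10.5), (18,G4,12), (23,G1,13), (24,G1,14), (26,G1,15.5), (26,G3,15.5)
Step 2: Sum ranks within each group.
R_1 = 56 (n_1 = 5)
R_2 = 29.5 (n_2 = 4)
R_3 = 30 (n_3 = 4)
R_4 = 20.5 (n_4 = 3)
Step 3: H = 12/(N(N+1)) * sum(R_i^2/n_i) - 3(N+1)
     = 12/(16*17) * (56^2/5 + 29.5^2/4 + 30^2/4 + 20.5^2/3) - 3*17
     = 0.044118 * 1209.85 - 51
     = 2.375551.
Step 4: Ties present; correction factor C = 1 - 30/(16^3 - 16) = 0.992647. Corrected H = 2.375551 / 0.992647 = 2.393148.
Step 5: Under H0, H ~ chi^2(3); p-value = 0.494911.
Step 6: alpha = 0.1. fail to reject H0.

H = 2.3931, df = 3, p = 0.494911, fail to reject H0.


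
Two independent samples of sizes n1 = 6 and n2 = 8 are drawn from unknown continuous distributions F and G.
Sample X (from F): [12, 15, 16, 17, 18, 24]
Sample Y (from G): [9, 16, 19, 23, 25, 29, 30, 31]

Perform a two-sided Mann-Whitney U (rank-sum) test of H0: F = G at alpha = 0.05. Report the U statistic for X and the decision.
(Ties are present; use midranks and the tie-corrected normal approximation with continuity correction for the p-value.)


Step 1: Combine and sort all 14 observations; assign midranks.
sorted (value, group): (9,Y), (12,X), (15,X), (16,X), (16,Y), (17,X), (18,X), (19,Y), (23,Y), (24,X), (25,Y), (29,Y), (30,Y), (31,Y)
ranks: 9->1, 12->2, 15->3, 16->4.5, 16->4.5, 17->6, 18->7, 19->8, 23->9, 24->10, 25->11, 29->12, 30->13, 31->14
Step 2: Rank sum for X: R1 = 2 + 3 + 4.5 + 6 + 7 + 10 = 32.5.
Step 3: U_X = R1 - n1(n1+1)/2 = 32.5 - 6*7/2 = 32.5 - 21 = 11.5.
       U_Y = n1*n2 - U_X = 48 - 11.5 = 36.5.
Step 4: Ties are present, so use the tie-corrected normal approximation (with continuity correction) for the p-value.
Step 5: p-value = 0.120926; compare to alpha = 0.05. fail to reject H0.

U_X = 11.5, p = 0.120926, fail to reject H0 at alpha = 0.05.


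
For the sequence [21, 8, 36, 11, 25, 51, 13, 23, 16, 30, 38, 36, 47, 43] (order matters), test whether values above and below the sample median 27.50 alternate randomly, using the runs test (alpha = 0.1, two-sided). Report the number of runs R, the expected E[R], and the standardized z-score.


Step 1: Compute median = 27.50; label A = above, B = below.
Labels in order: BBABBABBBAAAAA  (n_A = 7, n_B = 7)
Step 2: Count runs R = 6.
Step 3: Under H0 (random ordering), E[R] = 2*n_A*n_B/(n_A+n_B) + 1 = 2*7*7/14 + 1 = 8.0000.
        Var[R] = 2*n_A*n_B*(2*n_A*n_B - n_A - n_B) / ((n_A+n_B)^2 * (n_A+n_B-1)) = 8232/2548 = 3.2308.
        SD[R] = 1.7974.
Step 4: Continuity-corrected z = (R + 0.5 - E[R]) / SD[R] = (6 + 0.5 - 8.0000) / 1.7974 = -0.8345.
Step 5: Two-sided p-value via normal approximation = 2*(1 - Phi(|z|)) = 0.403986.
Step 6: alpha = 0.1. fail to reject H0.

R = 6, z = -0.8345, p = 0.403986, fail to reject H0.


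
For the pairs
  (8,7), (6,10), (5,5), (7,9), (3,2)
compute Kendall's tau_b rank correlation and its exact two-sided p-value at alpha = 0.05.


Step 1: Enumerate the 10 unordered pairs (i,j) with i<j and classify each by sign(x_j-x_i) * sign(y_j-y_i).
  (1,2):dx=-2,dy=+3->D; (1,3):dx=-3,dy=-2->C; (1,4):dx=-1,dy=+2->D; (1,5):dx=-5,dy=-5->C
  (2,3):dx=-1,dy=-5->C; (2,4):dx=+1,dy=-1->D; (2,5):dx=-3,dy=-8->C; (3,4):dx=+2,dy=+4->C
  (3,5):dx=-2,dy=-3->C; (4,5):dx=-4,dy=-7->C
Step 2: C = 7, D = 3, total pairs = 10.
Step 3: tau = (C - D)/(n(n-1)/2) = (7 - 3)/10 = 0.400000.
Step 4: Exact two-sided p-value (enumerate n! = 120 permutations of y under H0): p = 0.483333.
Step 5: alpha = 0.05. fail to reject H0.

tau_b = 0.4000 (C=7, D=3), p = 0.483333, fail to reject H0.


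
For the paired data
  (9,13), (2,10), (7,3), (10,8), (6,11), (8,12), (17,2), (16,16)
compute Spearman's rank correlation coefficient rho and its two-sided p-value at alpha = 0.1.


Step 1: Rank x and y separately (midranks; no ties here).
rank(x): 9->5, 2->1, 7->3, 10->6, 6->2, 8->4, 17->8, 16->7
rank(y): 13->7, 10->4, 3->2, 8->3, 11->5, 12->6, 2->1, 16->8
Step 2: d_i = R_x(i) - R_y(i); compute d_i^2.
  (5-7)^2=4, (1-4)^2=9, (3-2)^2=1, (6-3)^2=9, (2-5)^2=9, (4-6)^2=4, (8-1)^2=49, (7-8)^2=1
sum(d^2) = 86.
Step 3: rho = 1 - 6*86 / (8*(8^2 - 1)) = 1 - 516/504 = -0.023810.
Step 4: Under H0, t = rho * sqrt((n-2)/(1-rho^2)) = -0.0583 ~ t(6).
Step 5: Two-sided p-value from the t-distribution with 6 df = 0.955374.
Step 6: alpha = 0.1. fail to reject H0.

rho = -0.0238, p = 0.955374, fail to reject H0 at alpha = 0.1.


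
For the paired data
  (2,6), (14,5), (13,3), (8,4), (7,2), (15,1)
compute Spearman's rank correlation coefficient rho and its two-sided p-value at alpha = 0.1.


Step 1: Rank x and y separately (midranks; no ties here).
rank(x): 2->1, 14->5, 13->4, 8->3, 7->2, 15->6
rank(y): 6->6, 5->5, 3->3, 4->4, 2->2, 1->1
Step 2: d_i = R_x(i) - R_y(i); compute d_i^2.
  (1-6)^2=25, (5-5)^2=0, (4-3)^2=1, (3-4)^2=1, (2-2)^2=0, (6-1)^2=25
sum(d^2) = 52.
Step 3: rho = 1 - 6*52 / (6*(6^2 - 1)) = 1 - 312/210 = -0.485714.
Step 4: Under H0, t = rho * sqrt((n-2)/(1-rho^2)) = -1.1113 ~ t(4).
Step 5: Two-sided p-value from the t-distribution with 4 df = 0.328723.
Step 6: alpha = 0.1. fail to reject H0.

rho = -0.4857, p = 0.328723, fail to reject H0 at alpha = 0.1.


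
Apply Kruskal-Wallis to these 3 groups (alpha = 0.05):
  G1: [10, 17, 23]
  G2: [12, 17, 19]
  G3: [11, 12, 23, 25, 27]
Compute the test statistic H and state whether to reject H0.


Step 1: Combine all N = 11 observations and assign midranks.
sorted (value, group, rank): (10,G1,1), (11,G3,2), (12,G2,3.5), (12,G3,3.5), (17,G1,5.5), (17,G2,5.5), (19,G2,7), (23,G1,8.5), (23,G3,8.5), (25,G3,10), (27,G3,11)
Step 2: Sum ranks within each group.
R_1 = 15 (n_1 = 3)
R_2 = 16 (n_2 = 3)
R_3 = 35 (n_3 = 5)
Step 3: H = 12/(N(N+1)) * sum(R_i^2/n_i) - 3(N+1)
     = 12/(11*12) * (15^2/3 + 16^2/3 + 35^2/5) - 3*12
     = 0.090909 * 405.333 - 36
     = 0.848485.
Step 4: Ties present; correction factor C = 1 - 18/(11^3 - 11) = 0.986364. Corrected H = 0.848485 / 0.986364 = 0.860215.
Step 5: Under H0, H ~ chi^2(2); p-value = 0.650439.
Step 6: alpha = 0.05. fail to reject H0.

H = 0.8602, df = 2, p = 0.650439, fail to reject H0.


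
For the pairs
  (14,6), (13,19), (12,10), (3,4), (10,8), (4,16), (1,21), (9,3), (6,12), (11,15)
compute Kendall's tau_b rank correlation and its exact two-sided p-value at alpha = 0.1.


Step 1: Enumerate the 45 unordered pairs (i,j) with i<j and classify each by sign(x_j-x_i) * sign(y_j-y_i).
  (1,2):dx=-1,dy=+13->D; (1,3):dx=-2,dy=+4->D; (1,4):dx=-11,dy=-2->C; (1,5):dx=-4,dy=+2->D
  (1,6):dx=-10,dy=+10->D; (1,7):dx=-13,dy=+15->D; (1,8):dx=-5,dy=-3->C; (1,9):dx=-8,dy=+6->D
  (1,10):dx=-3,dy=+9->D; (2,3):dx=-1,dy=-9->C; (2,4):dx=-10,dy=-15->C; (2,5):dx=-3,dy=-11->C
  (2,6):dx=-9,dy=-3->C; (2,7):dx=-12,dy=+2->D; (2,8):dx=-4,dy=-16->C; (2,9):dx=-7,dy=-7->C
  (2,10):dx=-2,dy=-4->C; (3,4):dx=-9,dy=-6->C; (3,5):dx=-2,dy=-2->C; (3,6):dx=-8,dy=+6->D
  (3,7):dx=-11,dy=+11->D; (3,8):dx=-3,dy=-7->C; (3,9):dx=-6,dy=+2->D; (3,10):dx=-1,dy=+5->D
  (4,5):dx=+7,dy=+4->C; (4,6):dx=+1,dy=+12->C; (4,7):dx=-2,dy=+17->D; (4,8):dx=+6,dy=-1->D
  (4,9):dx=+3,dy=+8->C; (4,10):dx=+8,dy=+11->C; (5,6):dx=-6,dy=+8->D; (5,7):dx=-9,dy=+13->D
  (5,8):dx=-1,dy=-5->C; (5,9):dx=-4,dy=+4->D; (5,10):dx=+1,dy=+7->C; (6,7):dx=-3,dy=+5->D
  (6,8):dx=+5,dy=-13->D; (6,9):dx=+2,dy=-4->D; (6,10):dx=+7,dy=-1->D; (7,8):dx=+8,dy=-18->D
  (7,9):dx=+5,dy=-9->D; (7,10):dx=+10,dy=-6->D; (8,9):dx=-3,dy=+9->D; (8,10):dx=+2,dy=+12->C
  (9,10):dx=+5,dy=+3->C
Step 2: C = 20, D = 25, total pairs = 45.
Step 3: tau = (C - D)/(n(n-1)/2) = (20 - 25)/45 = -0.111111.
Step 4: Exact two-sided p-value (enumerate n! = 3628800 permutations of y under H0): p = 0.727490.
Step 5: alpha = 0.1. fail to reject H0.

tau_b = -0.1111 (C=20, D=25), p = 0.727490, fail to reject H0.


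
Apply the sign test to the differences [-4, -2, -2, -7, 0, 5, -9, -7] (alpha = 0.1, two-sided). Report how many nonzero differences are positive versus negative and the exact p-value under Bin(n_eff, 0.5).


Step 1: Discard zero differences. Original n = 8; n_eff = number of nonzero differences = 7.
Nonzero differences (with sign): -4, -2, -2, -7, +5, -9, -7
Step 2: Count signs: positive = 1, negative = 6.
Step 3: Under H0: P(positive) = 0.5, so the number of positives S ~ Bin(7, 0.5).
Step 4: Two-sided exact p-value = sum of Bin(7,0.5) probabilities at or below the observed probability = 0.125000.
Step 5: alpha = 0.1. fail to reject H0.

n_eff = 7, pos = 1, neg = 6, p = 0.125000, fail to reject H0.


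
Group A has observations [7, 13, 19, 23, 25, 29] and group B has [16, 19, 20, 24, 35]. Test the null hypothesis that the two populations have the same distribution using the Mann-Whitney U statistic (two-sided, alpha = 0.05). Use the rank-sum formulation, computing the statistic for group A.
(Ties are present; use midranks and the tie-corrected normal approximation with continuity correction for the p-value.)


Step 1: Combine and sort all 11 observations; assign midranks.
sorted (value, group): (7,X), (13,X), (16,Y), (19,X), (19,Y), (20,Y), (23,X), (24,Y), (25,X), (29,X), (35,Y)
ranks: 7->1, 13->2, 16->3, 19->4.5, 19->4.5, 20->6, 23->7, 24->8, 25->9, 29->10, 35->11
Step 2: Rank sum for X: R1 = 1 + 2 + 4.5 + 7 + 9 + 10 = 33.5.
Step 3: U_X = R1 - n1(n1+1)/2 = 33.5 - 6*7/2 = 33.5 - 21 = 12.5.
       U_Y = n1*n2 - U_X = 30 - 12.5 = 17.5.
Step 4: Ties are present, so use the tie-corrected normal approximation (with continuity correction) for the p-value.
Step 5: p-value = 0.714379; compare to alpha = 0.05. fail to reject H0.

U_X = 12.5, p = 0.714379, fail to reject H0 at alpha = 0.05.


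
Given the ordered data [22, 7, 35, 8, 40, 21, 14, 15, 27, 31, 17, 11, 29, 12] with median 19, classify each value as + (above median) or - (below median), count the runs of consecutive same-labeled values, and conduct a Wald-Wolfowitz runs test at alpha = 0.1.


Step 1: Compute median = 19; label A = above, B = below.
Labels in order: ABABAABBAABBAB  (n_A = 7, n_B = 7)
Step 2: Count runs R = 10.
Step 3: Under H0 (random ordering), E[R] = 2*n_A*n_B/(n_A+n_B) + 1 = 2*7*7/14 + 1 = 8.0000.
        Var[R] = 2*n_A*n_B*(2*n_A*n_B - n_A - n_B) / ((n_A+n_B)^2 * (n_A+n_B-1)) = 8232/2548 = 3.2308.
        SD[R] = 1.7974.
Step 4: Continuity-corrected z = (R - 0.5 - E[R]) / SD[R] = (10 - 0.5 - 8.0000) / 1.7974 = 0.8345.
Step 5: Two-sided p-value via normal approximation = 2*(1 - Phi(|z|)) = 0.403986.
Step 6: alpha = 0.1. fail to reject H0.

R = 10, z = 0.8345, p = 0.403986, fail to reject H0.


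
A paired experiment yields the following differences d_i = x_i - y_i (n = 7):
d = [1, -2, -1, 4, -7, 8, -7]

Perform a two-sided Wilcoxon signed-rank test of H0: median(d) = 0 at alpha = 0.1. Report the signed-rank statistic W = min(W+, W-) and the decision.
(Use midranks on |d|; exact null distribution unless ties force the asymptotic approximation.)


Step 1: Drop any zero differences (none here) and take |d_i|.
|d| = [1, 2, 1, 4, 7, 8, 7]
Step 2: Midrank |d_i| (ties get averaged ranks).
ranks: |1|->1.5, |2|->3, |1|->1.5, |4|->4, |7|->5.5, |8|->7, |7|->5.5
Step 3: Attach original signs; sum ranks with positive sign and with negative sign.
W+ = 1.5 + 4 + 7 = 12.5
W- = 3 + 1.5 + 5.5 + 5.5 = 15.5
(Check: W+ + W- = 28 should equal n(n+1)/2 = 28.)
Step 4: Test statistic W = min(W+, W-) = 12.5.
Step 5: Ties in |d|, so use the tie-corrected normal approximation.
        E[W] = n(n+1)/4 = 7*8/4 = 14.
        Tie groups: |d|=1 (t=2), |d|=7 (t=2); sum(t^3 - t) = 12.
        Var[W] = n(n+1)(2n+1)/24 - sum(t^3-t)/48 = 840/24 - 12/48 = 34.75.
        z = (W - E[W]) / sqrt(Var[W]) = (12.5 - 14) / 5.8949 = -0.2545.
        Two-sided p = 2*Phi(z) = 0.799143.
Step 6: alpha = 0.1. fail to reject H0.

W+ = 12.5, W- = 15.5, W = min = 12.5, p = 0.799143, fail to reject H0.


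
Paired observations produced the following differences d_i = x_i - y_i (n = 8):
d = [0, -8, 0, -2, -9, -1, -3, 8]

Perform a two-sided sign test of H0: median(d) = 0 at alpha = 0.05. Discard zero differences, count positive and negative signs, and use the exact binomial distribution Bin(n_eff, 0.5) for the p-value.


Step 1: Discard zero differences. Original n = 8; n_eff = number of nonzero differences = 6.
Nonzero differences (with sign): -8, -2, -9, -1, -3, +8
Step 2: Count signs: positive = 1, negative = 5.
Step 3: Under H0: P(positive) = 0.5, so the number of positives S ~ Bin(6, 0.5).
Step 4: Two-sided exact p-value = sum of Bin(6,0.5) probabilities at or below the observed probability = 0.218750.
Step 5: alpha = 0.05. fail to reject H0.

n_eff = 6, pos = 1, neg = 5, p = 0.218750, fail to reject H0.


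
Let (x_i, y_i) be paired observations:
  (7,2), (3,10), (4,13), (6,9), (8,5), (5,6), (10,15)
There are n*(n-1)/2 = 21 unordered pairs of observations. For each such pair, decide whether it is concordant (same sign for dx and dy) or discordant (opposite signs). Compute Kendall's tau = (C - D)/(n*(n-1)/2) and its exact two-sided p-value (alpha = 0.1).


Step 1: Enumerate the 21 unordered pairs (i,j) with i<j and classify each by sign(x_j-x_i) * sign(y_j-y_i).
  (1,2):dx=-4,dy=+8->D; (1,3):dx=-3,dy=+11->D; (1,4):dx=-1,dy=+7->D; (1,5):dx=+1,dy=+3->C
  (1,6):dx=-2,dy=+4->D; (1,7):dx=+3,dy=+13->C; (2,3):dx=+1,dy=+3->C; (2,4):dx=+3,dy=-1->D
  (2,5):dx=+5,dy=-5->D; (2,6):dx=+2,dy=-4->D; (2,7):dx=+7,dy=+5->C; (3,4):dx=+2,dy=-4->D
  (3,5):dx=+4,dy=-8->D; (3,6):dx=+1,dy=-7->D; (3,7):dx=+6,dy=+2->C; (4,5):dx=+2,dy=-4->D
  (4,6):dx=-1,dy=-3->C; (4,7):dx=+4,dy=+6->C; (5,6):dx=-3,dy=+1->D; (5,7):dx=+2,dy=+10->C
  (6,7):dx=+5,dy=+9->C
Step 2: C = 9, D = 12, total pairs = 21.
Step 3: tau = (C - D)/(n(n-1)/2) = (9 - 12)/21 = -0.142857.
Step 4: Exact two-sided p-value (enumerate n! = 5040 permutations of y under H0): p = 0.772619.
Step 5: alpha = 0.1. fail to reject H0.

tau_b = -0.1429 (C=9, D=12), p = 0.772619, fail to reject H0.


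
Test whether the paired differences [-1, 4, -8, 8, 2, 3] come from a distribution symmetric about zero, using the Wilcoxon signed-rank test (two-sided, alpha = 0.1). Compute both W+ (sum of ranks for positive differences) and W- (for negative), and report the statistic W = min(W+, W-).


Step 1: Drop any zero differences (none here) and take |d_i|.
|d| = [1, 4, 8, 8, 2, 3]
Step 2: Midrank |d_i| (ties get averaged ranks).
ranks: |1|->1, |4|->4, |8|->5.5, |8|->5.5, |2|->2, |3|->3
Step 3: Attach original signs; sum ranks with positive sign and with negative sign.
W+ = 4 + 5.5 + 2 + 3 = 14.5
W- = 1 + 5.5 = 6.5
(Check: W+ + W- = 21 should equal n(n+1)/2 = 21.)
Step 4: Test statistic W = min(W+, W-) = 6.5.
Step 5: Ties in |d|, so use the tie-corrected normal approximation.
        E[W] = n(n+1)/4 = 6*7/4 = 10.5.
        Tie groups: |d|=8 (t=2); sum(t^3 - t) = 6.
        Var[W] = n(n+1)(2n+1)/24 - sum(t^3-t)/48 = 546/24 - 6/48 = 22.625.
        z = (W - E[W]) / sqrt(Var[W]) = (6.5 - 10.5) / 4.7566 = -0.8409.
        Two-sided p = 2*Phi(z) = 0.400381.
Step 6: alpha = 0.1. fail to reject H0.

W+ = 14.5, W- = 6.5, W = min = 6.5, p = 0.400381, fail to reject H0.


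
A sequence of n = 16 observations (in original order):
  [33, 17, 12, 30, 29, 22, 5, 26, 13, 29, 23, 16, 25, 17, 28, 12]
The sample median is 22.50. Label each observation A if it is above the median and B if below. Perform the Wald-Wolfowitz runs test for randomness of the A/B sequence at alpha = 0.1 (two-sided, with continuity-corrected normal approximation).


Step 1: Compute median = 22.50; label A = above, B = below.
Labels in order: ABBAABBABAABABAB  (n_A = 8, n_B = 8)
Step 2: Count runs R = 12.
Step 3: Under H0 (random ordering), E[R] = 2*n_A*n_B/(n_A+n_B) + 1 = 2*8*8/16 + 1 = 9.0000.
        Var[R] = 2*n_A*n_B*(2*n_A*n_B - n_A - n_B) / ((n_A+n_B)^2 * (n_A+n_B-1)) = 14336/3840 = 3.7333.
        SD[R] = 1.9322.
Step 4: Continuity-corrected z = (R - 0.5 - E[R]) / SD[R] = (12 - 0.5 - 9.0000) / 1.9322 = 1.2939.
Step 5: Two-sided p-value via normal approximation = 2*(1 - Phi(|z|)) = 0.195709.
Step 6: alpha = 0.1. fail to reject H0.

R = 12, z = 1.2939, p = 0.195709, fail to reject H0.


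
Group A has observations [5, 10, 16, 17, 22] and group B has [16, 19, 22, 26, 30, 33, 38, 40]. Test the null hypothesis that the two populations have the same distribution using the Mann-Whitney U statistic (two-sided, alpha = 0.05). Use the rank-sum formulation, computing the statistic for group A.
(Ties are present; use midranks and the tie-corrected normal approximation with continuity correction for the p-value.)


Step 1: Combine and sort all 13 observations; assign midranks.
sorted (value, group): (5,X), (10,X), (16,X), (16,Y), (17,X), (19,Y), (22,X), (22,Y), (26,Y), (30,Y), (33,Y), (38,Y), (40,Y)
ranks: 5->1, 10->2, 16->3.5, 16->3.5, 17->5, 19->6, 22->7.5, 22->7.5, 26->9, 30->10, 33->11, 38->12, 40->13
Step 2: Rank sum for X: R1 = 1 + 2 + 3.5 + 5 + 7.5 = 19.
Step 3: U_X = R1 - n1(n1+1)/2 = 19 - 5*6/2 = 19 - 15 = 4.
       U_Y = n1*n2 - U_X = 40 - 4 = 36.
Step 4: Ties are present, so use the tie-corrected normal approximation (with continuity correction) for the p-value.
Step 5: p-value = 0.022892; compare to alpha = 0.05. reject H0.

U_X = 4, p = 0.022892, reject H0 at alpha = 0.05.


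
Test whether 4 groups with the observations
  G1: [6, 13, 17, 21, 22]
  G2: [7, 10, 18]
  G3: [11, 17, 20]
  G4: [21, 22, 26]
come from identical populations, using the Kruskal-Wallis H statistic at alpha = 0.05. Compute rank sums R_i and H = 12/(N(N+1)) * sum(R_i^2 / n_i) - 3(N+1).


Step 1: Combine all N = 14 observations and assign midranks.
sorted (value, group, rank): (6,G1,1), (7,G2,2), (10,G2,3), (11,G3,4), (13,G1,5), (17,G1,6.5), (17,G3,6.5), (18,G2,8), (20,G3,9), (21,G1,10.5), (21,G4,10.5), (22,G1,12.5), (22,G4,12.5), (26,G4,14)
Step 2: Sum ranks within each group.
R_1 = 35.5 (n_1 = 5)
R_2 = 13 (n_2 = 3)
R_3 = 19.5 (n_3 = 3)
R_4 = 37 (n_4 = 3)
Step 3: H = 12/(N(N+1)) * sum(R_i^2/n_i) - 3(N+1)
     = 12/(14*15) * (35.5^2/5 + 13^2/3 + 19.5^2/3 + 37^2/3) - 3*15
     = 0.057143 * 891.467 - 45
     = 5.940952.
Step 4: Ties present; correction factor C = 1 - 18/(14^3 - 14) = 0.993407. Corrected H = 5.940952 / 0.993407 = 5.980383.
Step 5: Under H0, H ~ chi^2(3); p-value = 0.112569.
Step 6: alpha = 0.05. fail to reject H0.

H = 5.9804, df = 3, p = 0.112569, fail to reject H0.


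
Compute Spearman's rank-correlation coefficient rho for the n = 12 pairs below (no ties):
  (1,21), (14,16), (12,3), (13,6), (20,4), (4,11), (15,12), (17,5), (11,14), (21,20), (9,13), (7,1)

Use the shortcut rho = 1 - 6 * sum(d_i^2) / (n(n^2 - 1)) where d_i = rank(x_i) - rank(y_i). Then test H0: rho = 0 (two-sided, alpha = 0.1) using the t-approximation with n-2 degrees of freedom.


Step 1: Rank x and y separately (midranks; no ties here).
rank(x): 1->1, 14->8, 12->6, 13->7, 20->11, 4->2, 15->9, 17->10, 11->5, 21->12, 9->4, 7->3
rank(y): 21->12, 16->10, 3->2, 6->5, 4->3, 11->6, 12->7, 5->4, 14->9, 20->11, 13->8, 1->1
Step 2: d_i = R_x(i) - R_y(i); compute d_i^2.
  (1-12)^2=121, (8-10)^2=4, (6-2)^2=16, (7-5)^2=4, (11-3)^2=64, (2-6)^2=16, (9-7)^2=4, (10-4)^2=36, (5-9)^2=16, (12-11)^2=1, (4-8)^2=16, (3-1)^2=4
sum(d^2) = 302.
Step 3: rho = 1 - 6*302 / (12*(12^2 - 1)) = 1 - 1812/1716 = -0.055944.
Step 4: Under H0, t = rho * sqrt((n-2)/(1-rho^2)) = -0.1772 ~ t(10).
Step 5: Two-sided p-value from the t-distribution with 10 df = 0.862898.
Step 6: alpha = 0.1. fail to reject H0.

rho = -0.0559, p = 0.862898, fail to reject H0 at alpha = 0.1.


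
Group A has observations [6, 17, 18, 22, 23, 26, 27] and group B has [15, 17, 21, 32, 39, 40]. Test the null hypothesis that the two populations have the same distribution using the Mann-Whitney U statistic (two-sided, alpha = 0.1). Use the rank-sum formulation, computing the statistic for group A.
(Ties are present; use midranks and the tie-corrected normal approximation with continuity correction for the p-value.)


Step 1: Combine and sort all 13 observations; assign midranks.
sorted (value, group): (6,X), (15,Y), (17,X), (17,Y), (18,X), (21,Y), (22,X), (23,X), (26,X), (27,X), (32,Y), (39,Y), (40,Y)
ranks: 6->1, 15->2, 17->3.5, 17->3.5, 18->5, 21->6, 22->7, 23->8, 26->9, 27->10, 32->11, 39->12, 40->13
Step 2: Rank sum for X: R1 = 1 + 3.5 + 5 + 7 + 8 + 9 + 10 = 43.5.
Step 3: U_X = R1 - n1(n1+1)/2 = 43.5 - 7*8/2 = 43.5 - 28 = 15.5.
       U_Y = n1*n2 - U_X = 42 - 15.5 = 26.5.
Step 4: Ties are present, so use the tie-corrected normal approximation (with continuity correction) for the p-value.
Step 5: p-value = 0.474443; compare to alpha = 0.1. fail to reject H0.

U_X = 15.5, p = 0.474443, fail to reject H0 at alpha = 0.1.


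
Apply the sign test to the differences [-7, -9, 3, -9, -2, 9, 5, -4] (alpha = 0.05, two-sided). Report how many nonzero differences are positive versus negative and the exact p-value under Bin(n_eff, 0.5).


Step 1: Discard zero differences. Original n = 8; n_eff = number of nonzero differences = 8.
Nonzero differences (with sign): -7, -9, +3, -9, -2, +9, +5, -4
Step 2: Count signs: positive = 3, negative = 5.
Step 3: Under H0: P(positive) = 0.5, so the number of positives S ~ Bin(8, 0.5).
Step 4: Two-sided exact p-value = sum of Bin(8,0.5) probabilities at or below the observed probability = 0.726562.
Step 5: alpha = 0.05. fail to reject H0.

n_eff = 8, pos = 3, neg = 5, p = 0.726562, fail to reject H0.


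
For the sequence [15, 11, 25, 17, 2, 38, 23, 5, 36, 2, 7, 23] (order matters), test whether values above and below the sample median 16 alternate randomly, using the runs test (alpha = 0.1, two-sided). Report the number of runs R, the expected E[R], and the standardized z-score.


Step 1: Compute median = 16; label A = above, B = below.
Labels in order: BBAABAABABBA  (n_A = 6, n_B = 6)
Step 2: Count runs R = 8.
Step 3: Under H0 (random ordering), E[R] = 2*n_A*n_B/(n_A+n_B) + 1 = 2*6*6/12 + 1 = 7.0000.
        Var[R] = 2*n_A*n_B*(2*n_A*n_B - n_A - n_B) / ((n_A+n_B)^2 * (n_A+n_B-1)) = 4320/1584 = 2.7273.
        SD[R] = 1.6514.
Step 4: Continuity-corrected z = (R - 0.5 - E[R]) / SD[R] = (8 - 0.5 - 7.0000) / 1.6514 = 0.3028.
Step 5: Two-sided p-value via normal approximation = 2*(1 - Phi(|z|)) = 0.762069.
Step 6: alpha = 0.1. fail to reject H0.

R = 8, z = 0.3028, p = 0.762069, fail to reject H0.


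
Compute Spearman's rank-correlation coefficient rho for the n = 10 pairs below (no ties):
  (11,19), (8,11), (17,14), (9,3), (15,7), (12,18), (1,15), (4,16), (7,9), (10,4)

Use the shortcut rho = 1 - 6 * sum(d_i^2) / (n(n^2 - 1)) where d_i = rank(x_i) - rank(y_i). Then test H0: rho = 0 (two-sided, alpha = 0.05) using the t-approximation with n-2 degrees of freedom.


Step 1: Rank x and y separately (midranks; no ties here).
rank(x): 11->7, 8->4, 17->10, 9->5, 15->9, 12->8, 1->1, 4->2, 7->3, 10->6
rank(y): 19->10, 11->5, 14->6, 3->1, 7->3, 18->9, 15->7, 16->8, 9->4, 4->2
Step 2: d_i = R_x(i) - R_y(i); compute d_i^2.
  (7-10)^2=9, (4-5)^2=1, (10-6)^2=16, (5-1)^2=16, (9-3)^2=36, (8-9)^2=1, (1-7)^2=36, (2-8)^2=36, (3-4)^2=1, (6-2)^2=16
sum(d^2) = 168.
Step 3: rho = 1 - 6*168 / (10*(10^2 - 1)) = 1 - 1008/990 = -0.018182.
Step 4: Under H0, t = rho * sqrt((n-2)/(1-rho^2)) = -0.0514 ~ t(8).
Step 5: Two-sided p-value from the t-distribution with 8 df = 0.960240.
Step 6: alpha = 0.05. fail to reject H0.

rho = -0.0182, p = 0.960240, fail to reject H0 at alpha = 0.05.


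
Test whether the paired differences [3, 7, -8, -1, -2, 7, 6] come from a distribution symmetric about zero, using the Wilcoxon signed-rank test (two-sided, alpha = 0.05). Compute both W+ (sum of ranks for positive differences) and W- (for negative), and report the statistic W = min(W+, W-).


Step 1: Drop any zero differences (none here) and take |d_i|.
|d| = [3, 7, 8, 1, 2, 7, 6]
Step 2: Midrank |d_i| (ties get averaged ranks).
ranks: |3|->3, |7|->5.5, |8|->7, |1|->1, |2|->2, |7|->5.5, |6|->4
Step 3: Attach original signs; sum ranks with positive sign and with negative sign.
W+ = 3 + 5.5 + 5.5 + 4 = 18
W- = 7 + 1 + 2 = 10
(Check: W+ + W- = 28 should equal n(n+1)/2 = 28.)
Step 4: Test statistic W = min(W+, W-) = 10.
Step 5: Ties in |d|, so use the tie-corrected normal approximation.
        E[W] = n(n+1)/4 = 7*8/4 = 14.
        Tie groups: |d|=7 (t=2); sum(t^3 - t) = 6.
        Var[W] = n(n+1)(2n+1)/24 - sum(t^3-t)/48 = 840/24 - 6/48 = 34.875.
        z = (W - E[W]) / sqrt(Var[W]) = (10 - 14) / 5.9055 = -0.6773.
        Two-sided p = 2*Phi(z) = 0.498194.
Step 6: alpha = 0.05. fail to reject H0.

W+ = 18, W- = 10, W = min = 10, p = 0.498194, fail to reject H0.


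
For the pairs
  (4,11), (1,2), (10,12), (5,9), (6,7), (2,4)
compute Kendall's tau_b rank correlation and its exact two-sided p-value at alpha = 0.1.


Step 1: Enumerate the 15 unordered pairs (i,j) with i<j and classify each by sign(x_j-x_i) * sign(y_j-y_i).
  (1,2):dx=-3,dy=-9->C; (1,3):dx=+6,dy=+1->C; (1,4):dx=+1,dy=-2->D; (1,5):dx=+2,dy=-4->D
  (1,6):dx=-2,dy=-7->C; (2,3):dx=+9,dy=+10->C; (2,4):dx=+4,dy=+7->C; (2,5):dx=+5,dy=+5->C
  (2,6):dx=+1,dy=+2->C; (3,4):dx=-5,dy=-3->C; (3,5):dx=-4,dy=-5->C; (3,6):dx=-8,dy=-8->C
  (4,5):dx=+1,dy=-2->D; (4,6):dx=-3,dy=-5->C; (5,6):dx=-4,dy=-3->C
Step 2: C = 12, D = 3, total pairs = 15.
Step 3: tau = (C - D)/(n(n-1)/2) = (12 - 3)/15 = 0.600000.
Step 4: Exact two-sided p-value (enumerate n! = 720 permutations of y under H0): p = 0.136111.
Step 5: alpha = 0.1. fail to reject H0.

tau_b = 0.6000 (C=12, D=3), p = 0.136111, fail to reject H0.


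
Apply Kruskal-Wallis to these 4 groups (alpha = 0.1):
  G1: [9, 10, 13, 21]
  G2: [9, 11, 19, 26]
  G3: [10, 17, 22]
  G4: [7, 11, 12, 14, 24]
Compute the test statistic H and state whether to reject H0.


Step 1: Combine all N = 16 observations and assign midranks.
sorted (value, group, rank): (7,G4,1), (9,G1,2.5), (9,G2,2.5), (10,G1,4.5), (10,G3,4.5), (11,G2,6.5), (11,G4,6.5), (12,G4,8), (13,G1,9), (14,G4,10), (17,G3,11), (19,G2,12), (21,G1,13), (22,G3,14), (24,G4,15), (26,G2,16)
Step 2: Sum ranks within each group.
R_1 = 29 (n_1 = 4)
R_2 = 37 (n_2 = 4)
R_3 = 29.5 (n_3 = 3)
R_4 = 40.5 (n_4 = 5)
Step 3: H = 12/(N(N+1)) * sum(R_i^2/n_i) - 3(N+1)
     = 12/(16*17) * (29^2/4 + 37^2/4 + 29.5^2/3 + 40.5^2/5) - 3*17
     = 0.044118 * 1170.63 - 51
     = 0.645588.
Step 4: Ties present; correction factor C = 1 - 18/(16^3 - 16) = 0.995588. Corrected H = 0.645588 / 0.995588 = 0.648449.
Step 5: Under H0, H ~ chi^2(3); p-value = 0.885257.
Step 6: alpha = 0.1. fail to reject H0.

H = 0.6484, df = 3, p = 0.885257, fail to reject H0.


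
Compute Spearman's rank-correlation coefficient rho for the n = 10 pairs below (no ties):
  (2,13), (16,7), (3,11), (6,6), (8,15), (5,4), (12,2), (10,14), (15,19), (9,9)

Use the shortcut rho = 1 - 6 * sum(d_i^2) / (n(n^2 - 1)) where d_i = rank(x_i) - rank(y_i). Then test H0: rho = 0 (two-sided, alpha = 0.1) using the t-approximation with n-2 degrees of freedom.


Step 1: Rank x and y separately (midranks; no ties here).
rank(x): 2->1, 16->10, 3->2, 6->4, 8->5, 5->3, 12->8, 10->7, 15->9, 9->6
rank(y): 13->7, 7->4, 11->6, 6->3, 15->9, 4->2, 2->1, 14->8, 19->10, 9->5
Step 2: d_i = R_x(i) - R_y(i); compute d_i^2.
  (1-7)^2=36, (10-4)^2=36, (2-6)^2=16, (4-3)^2=1, (5-9)^2=16, (3-2)^2=1, (8-1)^2=49, (7-8)^2=1, (9-10)^2=1, (6-5)^2=1
sum(d^2) = 158.
Step 3: rho = 1 - 6*158 / (10*(10^2 - 1)) = 1 - 948/990 = 0.042424.
Step 4: Under H0, t = rho * sqrt((n-2)/(1-rho^2)) = 0.1201 ~ t(8).
Step 5: Two-sided p-value from the t-distribution with 8 df = 0.907364.
Step 6: alpha = 0.1. fail to reject H0.

rho = 0.0424, p = 0.907364, fail to reject H0 at alpha = 0.1.


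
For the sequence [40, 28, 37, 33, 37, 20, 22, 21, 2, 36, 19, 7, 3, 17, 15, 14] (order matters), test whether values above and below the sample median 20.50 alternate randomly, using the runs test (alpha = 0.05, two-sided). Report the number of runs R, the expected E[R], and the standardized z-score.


Step 1: Compute median = 20.50; label A = above, B = below.
Labels in order: AAAAABAABABBBBBB  (n_A = 8, n_B = 8)
Step 2: Count runs R = 6.
Step 3: Under H0 (random ordering), E[R] = 2*n_A*n_B/(n_A+n_B) + 1 = 2*8*8/16 + 1 = 9.0000.
        Var[R] = 2*n_A*n_B*(2*n_A*n_B - n_A - n_B) / ((n_A+n_B)^2 * (n_A+n_B-1)) = 14336/3840 = 3.7333.
        SD[R] = 1.9322.
Step 4: Continuity-corrected z = (R + 0.5 - E[R]) / SD[R] = (6 + 0.5 - 9.0000) / 1.9322 = -1.2939.
Step 5: Two-sided p-value via normal approximation = 2*(1 - Phi(|z|)) = 0.195709.
Step 6: alpha = 0.05. fail to reject H0.

R = 6, z = -1.2939, p = 0.195709, fail to reject H0.


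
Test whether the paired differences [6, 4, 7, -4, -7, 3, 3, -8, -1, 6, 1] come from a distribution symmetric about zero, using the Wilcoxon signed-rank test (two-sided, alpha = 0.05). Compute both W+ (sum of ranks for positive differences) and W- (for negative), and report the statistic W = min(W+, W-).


Step 1: Drop any zero differences (none here) and take |d_i|.
|d| = [6, 4, 7, 4, 7, 3, 3, 8, 1, 6, 1]
Step 2: Midrank |d_i| (ties get averaged ranks).
ranks: |6|->7.5, |4|->5.5, |7|->9.5, |4|->5.5, |7|->9.5, |3|->3.5, |3|->3.5, |8|->11, |1|->1.5, |6|->7.5, |1|->1.5
Step 3: Attach original signs; sum ranks with positive sign and with negative sign.
W+ = 7.5 + 5.5 + 9.5 + 3.5 + 3.5 + 7.5 + 1.5 = 38.5
W- = 5.5 + 9.5 + 11 + 1.5 = 27.5
(Check: W+ + W- = 66 should equal n(n+1)/2 = 66.)
Step 4: Test statistic W = min(W+, W-) = 27.5.
Step 5: Ties in |d|, so use the tie-corrected normal approximation.
        E[W] = n(n+1)/4 = 11*12/4 = 33.
        Tie groups: |d|=1 (t=2), |d|=3 (t=2), |d|=4 (t=2), |d|=6 (t=2), |d|=7 (t=2); sum(t^3 - t) = 30.
        Var[W] = n(n+1)(2n+1)/24 - sum(t^3-t)/48 = 3036/24 - 30/48 = 125.875.
        z = (W - E[W]) / sqrt(Var[W]) = (27.5 - 33) / 11.2194 = -0.4902.
        Two-sided p = 2*Phi(z) = 0.623977.
Step 6: alpha = 0.05. fail to reject H0.

W+ = 38.5, W- = 27.5, W = min = 27.5, p = 0.623977, fail to reject H0.
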